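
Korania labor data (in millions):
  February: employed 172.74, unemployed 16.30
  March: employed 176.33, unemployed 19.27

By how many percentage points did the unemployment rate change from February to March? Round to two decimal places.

The unemployment rate changed by +1.23 percentage points.

February: labor force = 172.74 + 16.30 = 189.04; u = 16.30/189.04 = 8.62%.
March: labor force = 176.33 + 19.27 = 195.60; u = 19.27/195.60 = 9.85%.
Change = 9.85% − 8.62% = +1.23 pp.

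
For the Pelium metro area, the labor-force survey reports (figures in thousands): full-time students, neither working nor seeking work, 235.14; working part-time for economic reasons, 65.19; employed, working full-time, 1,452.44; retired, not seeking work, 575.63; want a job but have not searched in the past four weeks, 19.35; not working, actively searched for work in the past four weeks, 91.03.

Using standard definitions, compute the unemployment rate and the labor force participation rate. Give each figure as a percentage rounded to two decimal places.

Employed = 65.19 + 1,452.44 = 1,517.63 thousand (anyone who worked, including part-time for economic reasons, counts as employed).
Unemployed = 91.03 thousand.
Labor force = 1,517.63 + 91.03 = 1,608.66 thousand.
Not in labor force = 235.14 + 575.63 + 19.35 = 830.12 thousand (those not working and not actively searching are outside the labor force — including those who want a job but have given up searching).
Civilian working-age population = 1,608.66 + 830.12 = 2,438.78 thousand.
Unemployment rate = 91.03 / 1,608.66 = 5.66%.
Labor force participation rate = 1,608.66 / 2,438.78 = 65.96%.

Unemployment rate ≈ 5.66%; labor force participation rate ≈ 65.96%.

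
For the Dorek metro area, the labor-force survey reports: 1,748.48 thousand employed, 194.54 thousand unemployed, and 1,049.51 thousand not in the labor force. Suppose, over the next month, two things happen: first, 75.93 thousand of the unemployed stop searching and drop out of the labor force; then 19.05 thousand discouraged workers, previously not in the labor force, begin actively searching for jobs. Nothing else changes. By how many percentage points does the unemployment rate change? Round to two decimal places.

The unemployment rate changes by −2.71 percentage points.

Initially, labor force = 1,748.48 + 194.54 = 1,943.02 thousand, so u = 194.54/1,943.02 = 10.01%.
After the first change, unemployed and labor force both fall by 75.93 → E = 1,748.48, U = 118.61, labor force = 1,867.09 thousand.
After the second change, unemployed and labor force both rise by 19.05 → E = 1,748.48, U = 137.66, labor force = 1,886.14 thousand.
New unemployment rate = 137.66 / 1,886.14 = 7.30%.
Change = 7.30% − 10.01% = −2.71 percentage points.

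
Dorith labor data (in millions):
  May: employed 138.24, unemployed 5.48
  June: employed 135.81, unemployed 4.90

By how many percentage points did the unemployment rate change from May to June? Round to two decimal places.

May: labor force = 138.24 + 5.48 = 143.72; u = 5.48/143.72 = 3.81%.
June: labor force = 135.81 + 4.90 = 140.71; u = 4.90/140.71 = 3.48%.
Change = 3.48% − 3.81% = −0.33 pp.

The unemployment rate changed by −0.33 percentage points.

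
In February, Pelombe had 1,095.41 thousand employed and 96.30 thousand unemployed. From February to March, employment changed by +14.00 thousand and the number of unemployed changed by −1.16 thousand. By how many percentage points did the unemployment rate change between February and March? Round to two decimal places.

February: labor force = 1,095.41 + 96.30 = 1,191.71; u = 96.30/1,191.71 = 8.08%.
March: labor force = 1,109.41 + 95.14 = 1,204.55; u = 95.14/1,204.55 = 7.90%.
Change = 7.90% − 8.08% = −0.18 pp.

The unemployment rate changed by −0.18 percentage points.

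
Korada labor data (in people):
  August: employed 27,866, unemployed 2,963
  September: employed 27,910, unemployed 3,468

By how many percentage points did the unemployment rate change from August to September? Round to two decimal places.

The unemployment rate changed by +1.44 percentage points.

August: labor force = 27,866 + 2,963 = 30,829; u = 2,963/30,829 = 9.61%.
September: labor force = 27,910 + 3,468 = 31,378; u = 3,468/31,378 = 11.05%.
Change = 11.05% − 9.61% = +1.44 pp.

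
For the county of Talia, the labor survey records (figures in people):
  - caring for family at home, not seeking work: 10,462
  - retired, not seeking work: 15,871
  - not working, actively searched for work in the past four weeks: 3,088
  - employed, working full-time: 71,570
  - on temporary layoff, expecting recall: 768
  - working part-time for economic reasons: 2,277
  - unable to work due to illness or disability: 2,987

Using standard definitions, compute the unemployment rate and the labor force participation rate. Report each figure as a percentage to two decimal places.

Employed = 71,570 + 2,277 = 73,847 (anyone who worked, including part-time for economic reasons, counts as employed).
Unemployed = 3,088 + 768 = 3,856 (jobless and actively searching, or on temporary layoff).
Labor force = 73,847 + 3,856 = 77,703.
Not in labor force = 10,462 + 15,871 + 2,987 = 29,320 (those not working and not actively searching are outside the labor force).
Civilian working-age population = 77,703 + 29,320 = 107,023.
Unemployment rate = 3,856 / 77,703 = 4.96%.
Labor force participation rate = 77,703 / 107,023 = 72.60%.

Unemployment rate ≈ 4.96%; labor force participation rate ≈ 72.60%.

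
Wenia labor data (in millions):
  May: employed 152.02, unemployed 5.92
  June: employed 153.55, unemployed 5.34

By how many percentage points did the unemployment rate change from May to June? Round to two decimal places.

The unemployment rate changed by −0.39 percentage points.

May: labor force = 152.02 + 5.92 = 157.94; u = 5.92/157.94 = 3.75%.
June: labor force = 153.55 + 5.34 = 158.89; u = 5.34/158.89 = 3.36%.
Change = 3.36% − 3.75% = −0.39 pp.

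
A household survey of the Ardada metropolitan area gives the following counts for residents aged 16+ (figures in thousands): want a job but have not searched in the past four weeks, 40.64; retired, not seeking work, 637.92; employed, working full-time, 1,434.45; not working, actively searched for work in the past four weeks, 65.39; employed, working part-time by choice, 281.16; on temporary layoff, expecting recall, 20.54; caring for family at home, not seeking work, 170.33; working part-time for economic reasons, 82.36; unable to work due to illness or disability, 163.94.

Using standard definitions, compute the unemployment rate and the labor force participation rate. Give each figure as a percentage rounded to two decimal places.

Unemployment rate ≈ 4.56%; labor force participation rate ≈ 65.04%.

Employed = 1,434.45 + 281.16 + 82.36 = 1,797.97 thousand (anyone who worked, including part-time for economic reasons, counts as employed).
Unemployed = 65.39 + 20.54 = 85.93 thousand (jobless and actively searching, or on temporary layoff).
Labor force = 1,797.97 + 85.93 = 1,883.90 thousand.
Not in labor force = 40.64 + 637.92 + 170.33 + 163.94 = 1,012.83 thousand (those not working and not actively searching are outside the labor force — including those who want a job but have given up searching).
Civilian working-age population = 1,883.90 + 1,012.83 = 2,896.73 thousand.
Unemployment rate = 85.93 / 1,883.90 = 4.56%.
Labor force participation rate = 1,883.90 / 2,896.73 = 65.04%.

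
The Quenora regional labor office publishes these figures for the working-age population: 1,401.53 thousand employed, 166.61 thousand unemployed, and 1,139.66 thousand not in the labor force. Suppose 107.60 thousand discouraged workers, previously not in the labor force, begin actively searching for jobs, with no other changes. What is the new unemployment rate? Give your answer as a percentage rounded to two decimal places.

New unemployment rate ≈ 16.36%.

Initially, labor force = 1,401.53 + 166.61 = 1,568.14 thousand, so u = 166.61/1,568.14 = 10.62%.
After the change, unemployed and labor force both rise by 107.60 → E = 1,401.53, U = 274.21, labor force = 1,675.74 thousand.
New unemployment rate = 274.21 / 1,675.74 = 16.36%.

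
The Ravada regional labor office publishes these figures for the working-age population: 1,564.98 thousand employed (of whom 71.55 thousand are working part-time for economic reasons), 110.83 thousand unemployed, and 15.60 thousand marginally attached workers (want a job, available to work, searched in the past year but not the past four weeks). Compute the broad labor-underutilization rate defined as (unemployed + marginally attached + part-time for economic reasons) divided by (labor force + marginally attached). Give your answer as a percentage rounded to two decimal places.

Broad underutilization rate ≈ 11.71%.

Labor force = 1,564.98 + 110.83 = 1,675.81 thousand.
Numerator = 110.83 + 15.60 + 71.55 = 197.98 thousand.
Denominator = 1,675.81 + 15.60 = 1,691.41 thousand.
Broad rate = 197.98 / 1,691.41 = 11.71%.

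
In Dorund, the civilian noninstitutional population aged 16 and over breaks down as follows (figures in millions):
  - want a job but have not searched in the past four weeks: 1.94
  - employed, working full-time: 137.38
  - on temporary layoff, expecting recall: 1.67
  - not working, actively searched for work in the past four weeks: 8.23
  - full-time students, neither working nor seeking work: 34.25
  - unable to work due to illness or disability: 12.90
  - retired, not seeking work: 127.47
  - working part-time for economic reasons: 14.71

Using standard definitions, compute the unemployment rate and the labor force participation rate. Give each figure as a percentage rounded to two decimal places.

Unemployment rate ≈ 6.11%; labor force participation rate ≈ 47.85%.

Employed = 137.38 + 14.71 = 152.09 million (anyone who worked, including part-time for economic reasons, counts as employed).
Unemployed = 1.67 + 8.23 = 9.90 million (jobless and actively searching, or on temporary layoff).
Labor force = 152.09 + 9.90 = 161.99 million.
Not in labor force = 1.94 + 34.25 + 12.90 + 127.47 = 176.56 million (those not working and not actively searching are outside the labor force — including those who want a job but have given up searching).
Civilian working-age population = 161.99 + 176.56 = 338.55 million.
Unemployment rate = 9.90 / 161.99 = 6.11%.
Labor force participation rate = 161.99 / 338.55 = 47.85%.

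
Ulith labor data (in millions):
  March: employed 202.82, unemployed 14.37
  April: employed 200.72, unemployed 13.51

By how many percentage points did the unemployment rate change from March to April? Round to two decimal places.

March: labor force = 202.82 + 14.37 = 217.19; u = 14.37/217.19 = 6.62%.
April: labor force = 200.72 + 13.51 = 214.23; u = 13.51/214.23 = 6.31%.
Change = 6.31% − 6.62% = −0.31 pp.

The unemployment rate changed by −0.31 percentage points.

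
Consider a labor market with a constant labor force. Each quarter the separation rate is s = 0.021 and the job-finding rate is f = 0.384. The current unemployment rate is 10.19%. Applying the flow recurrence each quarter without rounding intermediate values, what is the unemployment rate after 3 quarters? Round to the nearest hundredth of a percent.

With a fixed labor force, u_{t+1} = u_t + s·(1−u_t) − f·u_t = u_t·(1−s−f) + s.
Here 1−s−f = 0.595 and s = 0.021.
u_1 = 0.101900 × 0.595 + 0.021 = 0.081630.
u_2 = 0.081630 × 0.595 + 0.021 = 0.069570.
u_3 = 0.069570 × 0.595 + 0.021 = 0.062394.

Unemployment rate after three quarters ≈ 6.24%.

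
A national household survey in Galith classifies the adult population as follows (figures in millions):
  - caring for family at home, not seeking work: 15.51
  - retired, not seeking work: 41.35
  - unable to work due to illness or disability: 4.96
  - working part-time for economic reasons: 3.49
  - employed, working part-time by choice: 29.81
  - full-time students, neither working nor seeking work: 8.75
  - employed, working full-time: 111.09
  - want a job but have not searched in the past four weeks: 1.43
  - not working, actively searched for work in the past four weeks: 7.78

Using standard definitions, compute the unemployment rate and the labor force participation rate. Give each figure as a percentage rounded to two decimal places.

Employed = 3.49 + 29.81 + 111.09 = 144.39 million (anyone who worked, including part-time for economic reasons, counts as employed).
Unemployed = 7.78 million.
Labor force = 144.39 + 7.78 = 152.17 million.
Not in labor force = 15.51 + 41.35 + 4.96 + 8.75 + 1.43 = 72.00 million (those not working and not actively searching are outside the labor force — including those who want a job but have given up searching).
Civilian working-age population = 152.17 + 72.00 = 224.17 million.
Unemployment rate = 7.78 / 152.17 = 5.11%.
Labor force participation rate = 152.17 / 224.17 = 67.88%.

Unemployment rate ≈ 5.11%; labor force participation rate ≈ 67.88%.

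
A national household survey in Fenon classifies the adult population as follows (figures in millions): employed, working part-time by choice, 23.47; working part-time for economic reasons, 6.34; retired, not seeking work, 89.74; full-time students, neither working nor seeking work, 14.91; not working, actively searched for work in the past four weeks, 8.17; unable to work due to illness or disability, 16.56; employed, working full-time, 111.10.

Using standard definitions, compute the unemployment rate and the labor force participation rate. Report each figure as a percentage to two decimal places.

Unemployment rate ≈ 5.48%; labor force participation rate ≈ 55.16%.

Employed = 23.47 + 6.34 + 111.10 = 140.91 million (anyone who worked, including part-time for economic reasons, counts as employed).
Unemployed = 8.17 million.
Labor force = 140.91 + 8.17 = 149.08 million.
Not in labor force = 89.74 + 14.91 + 16.56 = 121.21 million (those not working and not actively searching are outside the labor force).
Civilian working-age population = 149.08 + 121.21 = 270.29 million.
Unemployment rate = 8.17 / 149.08 = 5.48%.
Labor force participation rate = 149.08 / 270.29 = 55.16%.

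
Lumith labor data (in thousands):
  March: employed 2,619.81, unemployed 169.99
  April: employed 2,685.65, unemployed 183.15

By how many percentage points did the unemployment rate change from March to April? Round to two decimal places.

The unemployment rate changed by +0.29 percentage points.

March: labor force = 2,619.81 + 169.99 = 2,789.80; u = 169.99/2,789.80 = 6.09%.
April: labor force = 2,685.65 + 183.15 = 2,868.80; u = 183.15/2,868.80 = 6.38%.
Change = 6.38% − 6.09% = +0.29 pp.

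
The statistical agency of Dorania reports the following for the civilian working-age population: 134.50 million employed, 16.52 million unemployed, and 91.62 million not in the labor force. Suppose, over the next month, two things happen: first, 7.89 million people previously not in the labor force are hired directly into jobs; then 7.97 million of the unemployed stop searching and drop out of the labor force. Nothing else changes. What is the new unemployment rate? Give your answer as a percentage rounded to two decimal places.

New unemployment rate ≈ 5.66%.

Initially, labor force = 134.50 + 16.52 = 151.02 million, so u = 16.52/151.02 = 10.94%.
After the first change, employed and labor force both rise by 7.89; unemployed unchanged → E = 142.39, U = 16.52, labor force = 158.91 million.
After the second change, unemployed and labor force both fall by 7.97 → E = 142.39, U = 8.55, labor force = 150.94 million.
New unemployment rate = 8.55 / 150.94 = 5.66%.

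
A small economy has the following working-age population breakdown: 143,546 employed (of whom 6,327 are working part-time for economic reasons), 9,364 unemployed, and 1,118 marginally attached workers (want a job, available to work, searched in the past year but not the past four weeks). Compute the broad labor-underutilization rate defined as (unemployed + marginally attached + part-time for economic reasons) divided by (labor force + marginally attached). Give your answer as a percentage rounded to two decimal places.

Broad underutilization rate ≈ 10.91%.

Labor force = 143,546 + 9,364 = 152,910.
Numerator = 9,364 + 1,118 + 6,327 = 16,809.
Denominator = 152,910 + 1,118 = 154,028.
Broad rate = 16,809 / 154,028 = 10.91%.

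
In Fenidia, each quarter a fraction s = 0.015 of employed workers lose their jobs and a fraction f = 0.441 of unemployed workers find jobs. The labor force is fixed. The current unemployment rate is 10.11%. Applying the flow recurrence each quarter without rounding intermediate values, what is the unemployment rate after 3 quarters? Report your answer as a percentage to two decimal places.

Unemployment rate after three quarters ≈ 4.39%.

With a fixed labor force, u_{t+1} = u_t + s·(1−u_t) − f·u_t = u_t·(1−s−f) + s.
Here 1−s−f = 0.544 and s = 0.015.
u_1 = 0.101100 × 0.544 + 0.015 = 0.069998.
u_2 = 0.069998 × 0.544 + 0.015 = 0.053079.
u_3 = 0.053079 × 0.544 + 0.015 = 0.043875.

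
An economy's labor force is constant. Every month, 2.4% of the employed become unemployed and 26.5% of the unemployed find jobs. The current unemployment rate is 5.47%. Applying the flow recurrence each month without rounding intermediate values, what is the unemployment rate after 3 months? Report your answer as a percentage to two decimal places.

Unemployment rate after three months ≈ 7.29%.

With a fixed labor force, u_{t+1} = u_t + s·(1−u_t) − f·u_t = u_t·(1−s−f) + s.
Here 1−s−f = 0.711 and s = 0.024.
u_1 = 0.054700 × 0.711 + 0.024 = 0.062892.
u_2 = 0.062892 × 0.711 + 0.024 = 0.068716.
u_3 = 0.068716 × 0.711 + 0.024 = 0.072857.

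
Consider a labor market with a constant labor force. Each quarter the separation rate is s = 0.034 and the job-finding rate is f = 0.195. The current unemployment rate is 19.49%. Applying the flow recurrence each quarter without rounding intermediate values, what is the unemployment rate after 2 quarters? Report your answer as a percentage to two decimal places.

Unemployment rate after two quarters ≈ 17.61%.

With a fixed labor force, u_{t+1} = u_t + s·(1−u_t) − f·u_t = u_t·(1−s−f) + s.
Here 1−s−f = 0.771 and s = 0.034.
u_1 = 0.194900 × 0.771 + 0.034 = 0.184268.
u_2 = 0.184268 × 0.771 + 0.034 = 0.176071.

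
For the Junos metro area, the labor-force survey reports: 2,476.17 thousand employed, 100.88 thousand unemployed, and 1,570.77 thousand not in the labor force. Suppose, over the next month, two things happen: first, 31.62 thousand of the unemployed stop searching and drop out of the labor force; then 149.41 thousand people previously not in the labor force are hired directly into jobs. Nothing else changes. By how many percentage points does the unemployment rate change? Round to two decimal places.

The unemployment rate changes by −1.34 percentage points.

Initially, labor force = 2,476.17 + 100.88 = 2,577.05 thousand, so u = 100.88/2,577.05 = 3.91%.
After the first change, unemployed and labor force both fall by 31.62 → E = 2,476.17, U = 69.26, labor force = 2,545.43 thousand.
After the second change, employed and labor force both rise by 149.41; unemployed unchanged → E = 2,625.58, U = 69.26, labor force = 2,694.84 thousand.
New unemployment rate = 69.26 / 2,694.84 = 2.57%.
Change = 2.57% − 3.91% = −1.34 percentage points.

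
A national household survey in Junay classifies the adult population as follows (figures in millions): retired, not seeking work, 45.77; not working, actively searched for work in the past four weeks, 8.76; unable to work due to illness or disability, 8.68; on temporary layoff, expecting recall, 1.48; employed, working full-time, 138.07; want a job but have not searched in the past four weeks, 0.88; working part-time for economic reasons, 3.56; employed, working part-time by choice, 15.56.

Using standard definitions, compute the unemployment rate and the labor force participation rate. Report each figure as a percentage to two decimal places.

Employed = 138.07 + 3.56 + 15.56 = 157.19 million (anyone who worked, including part-time for economic reasons, counts as employed).
Unemployed = 8.76 + 1.48 = 10.24 million (jobless and actively searching, or on temporary layoff).
Labor force = 157.19 + 10.24 = 167.43 million.
Not in labor force = 45.77 + 8.68 + 0.88 = 55.33 million (those not working and not actively searching are outside the labor force — including those who want a job but have given up searching).
Civilian working-age population = 167.43 + 55.33 = 222.76 million.
Unemployment rate = 10.24 / 167.43 = 6.12%.
Labor force participation rate = 167.43 / 222.76 = 75.16%.

Unemployment rate ≈ 6.12%; labor force participation rate ≈ 75.16%.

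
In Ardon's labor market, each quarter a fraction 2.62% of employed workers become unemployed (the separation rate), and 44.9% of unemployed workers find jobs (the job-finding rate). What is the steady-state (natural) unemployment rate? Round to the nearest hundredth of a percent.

At steady state the flows balance: s·E = f·U, so U/(E+U) = s/(s+f).
u* = 2.62 / (2.62 + 44.9) = 2.62 / 47.52 = 5.51%.

Steady-state unemployment rate ≈ 5.51%.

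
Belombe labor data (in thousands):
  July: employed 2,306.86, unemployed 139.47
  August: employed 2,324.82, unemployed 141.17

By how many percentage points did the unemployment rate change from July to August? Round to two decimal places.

July: labor force = 2,306.86 + 139.47 = 2,446.33; u = 139.47/2,446.33 = 5.70%.
August: labor force = 2,324.82 + 141.17 = 2,465.99; u = 141.17/2,465.99 = 5.72%.
Change = 5.72% − 5.70% = +0.02 pp.

The unemployment rate changed by +0.02 percentage points.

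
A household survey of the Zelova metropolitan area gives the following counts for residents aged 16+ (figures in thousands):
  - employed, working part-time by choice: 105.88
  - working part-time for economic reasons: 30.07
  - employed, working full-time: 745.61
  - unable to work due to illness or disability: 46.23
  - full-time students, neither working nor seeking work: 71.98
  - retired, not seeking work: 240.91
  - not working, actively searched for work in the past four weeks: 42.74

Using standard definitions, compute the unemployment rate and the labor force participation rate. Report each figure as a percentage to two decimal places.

Unemployment rate ≈ 4.62%; labor force participation rate ≈ 72.02%.

Employed = 105.88 + 30.07 + 745.61 = 881.56 thousand (anyone who worked, including part-time for economic reasons, counts as employed).
Unemployed = 42.74 thousand.
Labor force = 881.56 + 42.74 = 924.30 thousand.
Not in labor force = 46.23 + 71.98 + 240.91 = 359.12 thousand (those not working and not actively searching are outside the labor force).
Civilian working-age population = 924.30 + 359.12 = 1,283.42 thousand.
Unemployment rate = 42.74 / 924.30 = 4.62%.
Labor force participation rate = 924.30 / 1,283.42 = 72.02%.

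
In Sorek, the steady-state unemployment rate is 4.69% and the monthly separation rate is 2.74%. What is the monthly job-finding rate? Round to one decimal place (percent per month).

From u* = s/(s+f): f = s·(1−u)/u.
f = 2.74 × (1 − 0.0469) / 0.0469 = 2.6115 / 0.0469 ≈ 55.7% per month.

Job-finding rate ≈ 55.7% per month.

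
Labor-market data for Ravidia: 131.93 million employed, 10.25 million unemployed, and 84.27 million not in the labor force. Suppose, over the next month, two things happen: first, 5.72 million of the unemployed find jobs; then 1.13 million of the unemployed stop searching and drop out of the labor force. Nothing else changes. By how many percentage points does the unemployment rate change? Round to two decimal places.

Initially, labor force = 131.93 + 10.25 = 142.18 million, so u = 10.25/142.18 = 7.21%.
After the first change, unemployed falls and employed rises by 5.72; labor force unchanged → E = 137.65, U = 4.53, labor force = 142.18 million.
After the second change, unemployed and labor force both fall by 1.13 → E = 137.65, U = 3.40, labor force = 141.05 million.
New unemployment rate = 3.40 / 141.05 = 2.41%.
Change = 2.41% − 7.21% = −4.80 percentage points.

The unemployment rate changes by −4.80 percentage points.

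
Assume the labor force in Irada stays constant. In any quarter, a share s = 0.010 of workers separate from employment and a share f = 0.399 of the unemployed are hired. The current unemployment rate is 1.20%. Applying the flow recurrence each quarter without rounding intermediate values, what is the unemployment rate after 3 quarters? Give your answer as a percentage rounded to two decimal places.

Unemployment rate after three quarters ≈ 2.19%.

With a fixed labor force, u_{t+1} = u_t + s·(1−u_t) − f·u_t = u_t·(1−s−f) + s.
Here 1−s−f = 0.591 and s = 0.010.
u_1 = 0.012000 × 0.591 + 0.010 = 0.017092.
u_2 = 0.017092 × 0.591 + 0.010 = 0.020101.
u_3 = 0.020101 × 0.591 + 0.010 = 0.021880.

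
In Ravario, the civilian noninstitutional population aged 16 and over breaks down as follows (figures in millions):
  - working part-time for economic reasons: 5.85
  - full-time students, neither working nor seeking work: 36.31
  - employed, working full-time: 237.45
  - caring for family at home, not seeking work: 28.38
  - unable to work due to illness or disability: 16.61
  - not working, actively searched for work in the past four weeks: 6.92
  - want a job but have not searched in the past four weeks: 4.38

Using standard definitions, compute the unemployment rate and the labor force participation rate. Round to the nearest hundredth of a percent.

Employed = 5.85 + 237.45 = 243.30 million (anyone who worked, including part-time for economic reasons, counts as employed).
Unemployed = 6.92 million.
Labor force = 243.30 + 6.92 = 250.22 million.
Not in labor force = 36.31 + 28.38 + 16.61 + 4.38 = 85.68 million (those not working and not actively searching are outside the labor force — including those who want a job but have given up searching).
Civilian working-age population = 250.22 + 85.68 = 335.90 million.
Unemployment rate = 6.92 / 250.22 = 2.77%.
Labor force participation rate = 250.22 / 335.90 = 74.49%.

Unemployment rate ≈ 2.77%; labor force participation rate ≈ 74.49%.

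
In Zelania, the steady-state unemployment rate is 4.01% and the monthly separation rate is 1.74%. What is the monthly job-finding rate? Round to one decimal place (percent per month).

From u* = s/(s+f): f = s·(1−u)/u.
f = 1.74 × (1 − 0.0401) / 0.0401 = 1.6702 / 0.0401 ≈ 41.7% per month.

Job-finding rate ≈ 41.7% per month.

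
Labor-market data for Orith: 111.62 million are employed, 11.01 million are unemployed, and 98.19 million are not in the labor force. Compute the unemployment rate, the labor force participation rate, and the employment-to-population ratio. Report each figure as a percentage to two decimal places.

Unemployment rate ≈ 8.98%; labor force participation rate ≈ 55.53%; employment-population ratio ≈ 50.55%.

Labor force = employed + unemployed = 111.62 + 11.01 = 122.63 million.
Working-age population = 122.63 + 98.19 = 220.82 million.
Unemployment rate = 11.01 / 122.63 = 8.98%.
Labor force participation rate = 122.63 / 220.82 = 55.53%.
Employment-population ratio = 111.62 / 220.82 = 50.55%.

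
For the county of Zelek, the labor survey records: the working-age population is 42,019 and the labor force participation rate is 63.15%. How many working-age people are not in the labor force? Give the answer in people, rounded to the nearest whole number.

Share not in the labor force = 1 − 0.6315 = 0.3685.
Not in labor force = 0.3685 × 42,019 ≈ 15,484.

About 15,484 are not in the labor force.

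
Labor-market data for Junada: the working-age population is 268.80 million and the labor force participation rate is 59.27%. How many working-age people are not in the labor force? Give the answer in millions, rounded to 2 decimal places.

About 109.48 million are not in the labor force.

Share not in the labor force = 1 − 0.5927 = 0.4073.
Not in labor force = 0.4073 × 268.80 ≈ 109.48 million.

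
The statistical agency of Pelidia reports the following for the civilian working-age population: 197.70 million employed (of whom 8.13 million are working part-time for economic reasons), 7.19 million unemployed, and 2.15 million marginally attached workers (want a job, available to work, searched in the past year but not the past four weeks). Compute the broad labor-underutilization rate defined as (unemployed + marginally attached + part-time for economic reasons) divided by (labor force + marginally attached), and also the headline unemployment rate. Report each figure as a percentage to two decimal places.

Labor force = 197.70 + 7.19 = 204.89 million.
Numerator = 7.19 + 2.15 + 8.13 = 17.47 million.
Denominator = 204.89 + 2.15 = 207.04 million.
Broad rate = 17.47 / 207.04 = 8.44%.
Headline unemployment rate = 7.19 / 204.89 = 3.51%.

Broad underutilization rate ≈ 8.44%; headline unemployment rate ≈ 3.51%.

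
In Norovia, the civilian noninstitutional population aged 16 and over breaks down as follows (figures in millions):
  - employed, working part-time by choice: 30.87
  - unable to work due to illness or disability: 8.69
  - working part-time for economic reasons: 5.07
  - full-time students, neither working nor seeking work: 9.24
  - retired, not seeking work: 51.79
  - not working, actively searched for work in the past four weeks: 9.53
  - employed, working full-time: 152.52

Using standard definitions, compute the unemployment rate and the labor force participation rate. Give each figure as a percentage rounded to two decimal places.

Unemployment rate ≈ 4.81%; labor force participation rate ≈ 73.96%.

Employed = 30.87 + 5.07 + 152.52 = 188.46 million (anyone who worked, including part-time for economic reasons, counts as employed).
Unemployed = 9.53 million.
Labor force = 188.46 + 9.53 = 197.99 million.
Not in labor force = 8.69 + 9.24 + 51.79 = 69.72 million (those not working and not actively searching are outside the labor force).
Civilian working-age population = 197.99 + 69.72 = 267.71 million.
Unemployment rate = 9.53 / 197.99 = 4.81%.
Labor force participation rate = 197.99 / 267.71 = 73.96%.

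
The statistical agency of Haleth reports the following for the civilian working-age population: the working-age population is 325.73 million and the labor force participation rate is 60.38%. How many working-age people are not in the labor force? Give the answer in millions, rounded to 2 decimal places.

About 129.05 million are not in the labor force.

Share not in the labor force = 1 − 0.6038 = 0.3962.
Not in labor force = 0.3962 × 325.73 ≈ 129.05 million.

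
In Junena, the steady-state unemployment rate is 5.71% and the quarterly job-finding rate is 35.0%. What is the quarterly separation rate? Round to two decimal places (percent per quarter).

From u* = s/(s+f): s = u·f/(1−u).
s = 0.0571 × 35.0 / (1 − 0.0571) = 1.9985 / 0.9429 ≈ 2.12% per quarter.

Separation rate ≈ 2.12% per quarter.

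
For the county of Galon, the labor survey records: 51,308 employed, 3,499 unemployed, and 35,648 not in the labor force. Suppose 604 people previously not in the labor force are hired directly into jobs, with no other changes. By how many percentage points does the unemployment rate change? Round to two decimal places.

The unemployment rate changes by −0.07 percentage points.

Initially, labor force = 51,308 + 3,499 = 54,807, so u = 3,499/54,807 = 6.38%.
After the change, employed and labor force both rise by 604; unemployed unchanged → E = 51,912, U = 3,499, labor force = 55,411.
New unemployment rate = 3,499 / 55,411 = 6.31%.
Change = 6.31% − 6.38% = −0.07 percentage points.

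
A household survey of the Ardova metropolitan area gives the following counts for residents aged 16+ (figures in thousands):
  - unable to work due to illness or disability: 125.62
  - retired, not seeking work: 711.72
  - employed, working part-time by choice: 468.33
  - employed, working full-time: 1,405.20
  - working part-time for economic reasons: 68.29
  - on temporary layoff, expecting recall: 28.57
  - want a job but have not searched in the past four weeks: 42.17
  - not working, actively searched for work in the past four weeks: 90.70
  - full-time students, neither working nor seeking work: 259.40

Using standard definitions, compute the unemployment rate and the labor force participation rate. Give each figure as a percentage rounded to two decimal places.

Employed = 468.33 + 1,405.20 + 68.29 = 1,941.82 thousand (anyone who worked, including part-time for economic reasons, counts as employed).
Unemployed = 28.57 + 90.70 = 119.27 thousand (jobless and actively searching, or on temporary layoff).
Labor force = 1,941.82 + 119.27 = 2,061.09 thousand.
Not in labor force = 125.62 + 711.72 + 42.17 + 259.40 = 1,138.91 thousand (those not working and not actively searching are outside the labor force — including those who want a job but have given up searching).
Civilian working-age population = 2,061.09 + 1,138.91 = 3,200.00 thousand.
Unemployment rate = 119.27 / 2,061.09 = 5.79%.
Labor force participation rate = 2,061.09 / 3,200.00 = 64.41%.

Unemployment rate ≈ 5.79%; labor force participation rate ≈ 64.41%.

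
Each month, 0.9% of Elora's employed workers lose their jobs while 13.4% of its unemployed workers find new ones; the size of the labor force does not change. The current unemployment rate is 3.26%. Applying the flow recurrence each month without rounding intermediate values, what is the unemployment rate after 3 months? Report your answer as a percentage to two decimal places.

With a fixed labor force, u_{t+1} = u_t + s·(1−u_t) − f·u_t = u_t·(1−s−f) + s.
Here 1−s−f = 0.857 and s = 0.009.
u_1 = 0.032600 × 0.857 + 0.009 = 0.036938.
u_2 = 0.036938 × 0.857 + 0.009 = 0.040656.
u_3 = 0.040656 × 0.857 + 0.009 = 0.043842.

Unemployment rate after three months ≈ 4.38%.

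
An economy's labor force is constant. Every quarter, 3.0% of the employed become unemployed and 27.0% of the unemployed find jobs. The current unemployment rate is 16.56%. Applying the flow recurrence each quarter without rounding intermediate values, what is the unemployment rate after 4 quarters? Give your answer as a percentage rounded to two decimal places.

Unemployment rate after four quarters ≈ 11.58%.

With a fixed labor force, u_{t+1} = u_t + s·(1−u_t) − f·u_t = u_t·(1−s−f) + s.
Here 1−s−f = 0.700 and s = 0.030.
u_1 = 0.165600 × 0.700 + 0.030 = 0.145920.
u_2 = 0.145920 × 0.700 + 0.030 = 0.132144.
u_3 = 0.132144 × 0.700 + 0.030 = 0.122501.
u_4 = 0.122501 × 0.700 + 0.030 = 0.115751.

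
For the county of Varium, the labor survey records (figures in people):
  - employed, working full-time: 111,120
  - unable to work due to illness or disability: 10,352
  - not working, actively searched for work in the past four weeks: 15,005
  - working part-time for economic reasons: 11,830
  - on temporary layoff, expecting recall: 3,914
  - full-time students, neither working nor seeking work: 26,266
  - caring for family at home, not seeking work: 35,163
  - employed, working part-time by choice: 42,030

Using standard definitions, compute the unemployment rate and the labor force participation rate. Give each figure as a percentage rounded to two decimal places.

Unemployment rate ≈ 10.29%; labor force participation rate ≈ 71.93%.

Employed = 111,120 + 11,830 + 42,030 = 164,980 (anyone who worked, including part-time for economic reasons, counts as employed).
Unemployed = 15,005 + 3,914 = 18,919 (jobless and actively searching, or on temporary layoff).
Labor force = 164,980 + 18,919 = 183,899.
Not in labor force = 10,352 + 26,266 + 35,163 = 71,781 (those not working and not actively searching are outside the labor force).
Civilian working-age population = 183,899 + 71,781 = 255,680.
Unemployment rate = 18,919 / 183,899 = 10.29%.
Labor force participation rate = 183,899 / 255,680 = 71.93%.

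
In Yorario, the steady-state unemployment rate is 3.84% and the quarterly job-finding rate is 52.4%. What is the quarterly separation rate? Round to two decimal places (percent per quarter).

From u* = s/(s+f): s = u·f/(1−u).
s = 0.0384 × 52.4 / (1 − 0.0384) = 2.0122 / 0.9616 ≈ 2.09% per quarter.

Separation rate ≈ 2.09% per quarter.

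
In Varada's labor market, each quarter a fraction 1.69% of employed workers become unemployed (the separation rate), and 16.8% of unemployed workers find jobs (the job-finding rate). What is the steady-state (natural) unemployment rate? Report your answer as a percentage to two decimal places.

Steady-state unemployment rate ≈ 9.14%.

At steady state the flows balance: s·E = f·U, so U/(E+U) = s/(s+f).
u* = 1.69 / (1.69 + 16.8) = 1.69 / 18.49 = 9.14%.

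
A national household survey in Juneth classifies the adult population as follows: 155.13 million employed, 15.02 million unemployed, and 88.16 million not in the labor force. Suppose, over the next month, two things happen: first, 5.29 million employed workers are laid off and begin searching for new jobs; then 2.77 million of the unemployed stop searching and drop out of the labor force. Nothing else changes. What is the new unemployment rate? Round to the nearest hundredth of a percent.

Initially, labor force = 155.13 + 15.02 = 170.15 million, so u = 15.02/170.15 = 8.83%.
After the first change, employed falls and unemployed rises by 5.29; labor force unchanged → E = 149.84, U = 20.31, labor force = 170.15 million.
After the second change, unemployed and labor force both fall by 2.77 → E = 149.84, U = 17.54, labor force = 167.38 million.
New unemployment rate = 17.54 / 167.38 = 10.48%.

New unemployment rate ≈ 10.48%.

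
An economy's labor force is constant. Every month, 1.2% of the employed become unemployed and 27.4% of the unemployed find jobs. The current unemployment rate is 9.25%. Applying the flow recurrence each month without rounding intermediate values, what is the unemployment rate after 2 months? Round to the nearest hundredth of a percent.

Unemployment rate after two months ≈ 6.77%.

With a fixed labor force, u_{t+1} = u_t + s·(1−u_t) − f·u_t = u_t·(1−s−f) + s.
Here 1−s−f = 0.714 and s = 0.012.
u_1 = 0.092500 × 0.714 + 0.012 = 0.078045.
u_2 = 0.078045 × 0.714 + 0.012 = 0.067724.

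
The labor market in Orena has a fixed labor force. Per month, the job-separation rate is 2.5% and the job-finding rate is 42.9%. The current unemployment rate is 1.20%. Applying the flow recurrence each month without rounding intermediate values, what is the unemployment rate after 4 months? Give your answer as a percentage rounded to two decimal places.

Unemployment rate after four months ≈ 5.12%.

With a fixed labor force, u_{t+1} = u_t + s·(1−u_t) − f·u_t = u_t·(1−s−f) + s.
Here 1−s−f = 0.546 and s = 0.025.
u_1 = 0.012000 × 0.546 + 0.025 = 0.031552.
u_2 = 0.031552 × 0.546 + 0.025 = 0.042227.
u_3 = 0.042227 × 0.546 + 0.025 = 0.048056.
u_4 = 0.048056 × 0.546 + 0.025 = 0.051239.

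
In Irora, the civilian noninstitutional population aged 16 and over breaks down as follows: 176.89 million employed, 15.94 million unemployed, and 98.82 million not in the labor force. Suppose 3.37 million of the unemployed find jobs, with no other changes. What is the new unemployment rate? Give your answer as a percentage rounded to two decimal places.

Initially, labor force = 176.89 + 15.94 = 192.83 million, so u = 15.94/192.83 = 8.27%.
After the change, unemployed falls and employed rises by 3.37; labor force unchanged → E = 180.26, U = 12.57, labor force = 192.83 million.
New unemployment rate = 12.57 / 192.83 = 6.52%.

New unemployment rate ≈ 6.52%.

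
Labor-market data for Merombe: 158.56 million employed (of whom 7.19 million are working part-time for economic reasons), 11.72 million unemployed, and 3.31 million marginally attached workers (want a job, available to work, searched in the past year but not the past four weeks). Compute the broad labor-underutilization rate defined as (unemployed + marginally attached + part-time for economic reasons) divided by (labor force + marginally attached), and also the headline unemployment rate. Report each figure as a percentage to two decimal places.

Broad underutilization rate ≈ 12.80%; headline unemployment rate ≈ 6.88%.

Labor force = 158.56 + 11.72 = 170.28 million.
Numerator = 11.72 + 3.31 + 7.19 = 22.22 million.
Denominator = 170.28 + 3.31 = 173.59 million.
Broad rate = 22.22 / 173.59 = 12.80%.
Headline unemployment rate = 11.72 / 170.28 = 6.88%.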